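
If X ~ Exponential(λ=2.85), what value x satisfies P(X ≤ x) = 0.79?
0.5476

We have X ~ Exponential(λ=2.85).

We want to find x such that P(X ≤ x) = 0.79.

This is the 79th percentile, which means 79% of values fall below this point.

Using the inverse CDF (quantile function):
x = F⁻¹(0.79) = 0.5476

Verification: P(X ≤ 0.5476) = 0.79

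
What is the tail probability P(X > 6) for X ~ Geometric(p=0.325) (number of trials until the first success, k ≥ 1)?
0.094585

We have X ~ Geometric(p=0.325) (number of trials until the first success, k ≥ 1).

P(X > 6) = 1 - P(X ≤ 6)
                = 1 - F(6)
                = 1 - 0.905415
                = 0.094585

So there's approximately a 9.5% chance that X exceeds 6.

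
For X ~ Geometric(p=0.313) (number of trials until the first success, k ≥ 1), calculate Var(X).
7.0124

We have X ~ Geometric(p=0.313) (number of trials until the first success, k ≥ 1).

For a Geometric distribution with p=0.313 (number of trials until the first success, k ≥ 1):
Var(X) = 7.0124

The variance measures the spread of the distribution around the mean.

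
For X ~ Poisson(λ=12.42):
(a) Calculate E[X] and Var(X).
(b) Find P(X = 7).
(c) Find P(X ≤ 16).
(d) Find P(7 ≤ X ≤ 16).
(a) E[X] = 12.4200, Var(X) = 12.4200
(b) P(X = 7) = 0.036516
(c) P(X ≤ 16) = 0.874313
(d) P(7 ≤ X ≤ 16) = 0.838133

We have X ~ Poisson(λ=12.42).

(a) Moments:
E[X] = 12.4200
Var(X) = 12.4200
σ = √Var(X) = 3.5242

(b) Point probability using PMF:
P(X = 7) = 0.036516

(c) Cumulative probability using CDF:
P(X ≤ 16) = F(16) = 0.874313

(d) Range probability:
P(7 ≤ X ≤ 16) = P(X ≤ 16) - P(X ≤ 6)
                   = F(16) - F(6)
                   = 0.874313 - 0.036180
                   = 0.838133

This means approximately 83.8% of outcomes fall in the interval [7, 16].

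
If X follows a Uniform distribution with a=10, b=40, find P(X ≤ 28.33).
0.611000

We have X ~ Uniform(a=10, b=40).

The CDF gives us P(X ≤ k).

Using the CDF:
P(X ≤ 28.33) = 0.611000

This means there's approximately a 61.1% chance that X is at most 28.33.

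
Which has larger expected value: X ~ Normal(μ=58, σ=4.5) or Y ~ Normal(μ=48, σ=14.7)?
X has larger mean (58.0000 > 48.0000)

Compute the expected value for each distribution:

X ~ Normal(μ=58, σ=4.5):
E[X] = 58.0000

Y ~ Normal(μ=48, σ=14.7):
E[Y] = 48.0000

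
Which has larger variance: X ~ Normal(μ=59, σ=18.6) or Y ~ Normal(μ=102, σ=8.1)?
X has larger variance (345.9600 > 65.6100)

Compute the variance for each distribution:

X ~ Normal(μ=59, σ=18.6):
Var(X) = 345.9600

Y ~ Normal(μ=102, σ=8.1):
Var(Y) = 65.6100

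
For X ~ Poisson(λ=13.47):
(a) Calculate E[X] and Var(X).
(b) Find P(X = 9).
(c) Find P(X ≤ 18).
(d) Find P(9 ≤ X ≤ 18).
(a) E[X] = 13.4700, Var(X) = 13.4700
(b) P(X = 9) = 0.056833
(c) P(X ≤ 18) = 0.909796
(d) P(9 ≤ X ≤ 18) = 0.829668

We have X ~ Poisson(λ=13.47).

(a) Moments:
E[X] = 13.4700
Var(X) = 13.4700
σ = √Var(X) = 3.6701

(b) Point probability using PMF:
P(X = 9) = 0.056833

(c) Cumulative probability using CDF:
P(X ≤ 18) = F(18) = 0.909796

(d) Range probability:
P(9 ≤ X ≤ 18) = P(X ≤ 18) - P(X ≤ 8)
                   = F(18) - F(8)
                   = 0.909796 - 0.080128
                   = 0.829668

This means approximately 83.0% of outcomes fall in the interval [9, 18].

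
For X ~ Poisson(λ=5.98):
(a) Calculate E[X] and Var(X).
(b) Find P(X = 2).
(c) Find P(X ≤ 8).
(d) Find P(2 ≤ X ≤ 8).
(a) E[X] = 5.9800, Var(X) = 5.9800
(b) P(X = 2) = 0.045216
(c) P(X ≤ 8) = 0.849296
(d) P(2 ≤ X ≤ 8) = 0.831645

We have X ~ Poisson(λ=5.98).

(a) Moments:
E[X] = 5.9800
Var(X) = 5.9800
σ = √Var(X) = 2.4454

(b) Point probability using PMF:
P(X = 2) = 0.045216

(c) Cumulative probability using CDF:
P(X ≤ 8) = F(8) = 0.849296

(d) Range probability:
P(2 ≤ X ≤ 8) = P(X ≤ 8) - P(X ≤ 1)
                   = F(8) - F(1)
                   = 0.849296 - 0.017651
                   = 0.831645

This means approximately 83.2% of outcomes fall in the interval [2, 8].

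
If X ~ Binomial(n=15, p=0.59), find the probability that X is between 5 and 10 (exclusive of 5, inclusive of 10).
0.764786

We have X ~ Binomial(n=15, p=0.59).

To find P(5 < X ≤ 10), we use:
P(5 < X ≤ 10) = P(X ≤ 10) - P(X ≤ 5)
                 = F(10) - F(5)
                 = 0.805187 - 0.040402
                 = 0.764786

So there's approximately a 76.5% chance that X falls in this range.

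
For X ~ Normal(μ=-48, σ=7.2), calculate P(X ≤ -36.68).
0.942050

We have X ~ Normal(μ=-48, σ=7.2).

The CDF gives us P(X ≤ k).

Using the CDF:
P(X ≤ -36.68) = 0.942050

This means there's approximately a 94.2% chance that X is at most -36.68.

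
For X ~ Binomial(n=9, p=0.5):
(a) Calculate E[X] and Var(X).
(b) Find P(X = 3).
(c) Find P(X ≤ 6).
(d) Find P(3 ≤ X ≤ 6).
(a) E[X] = 4.5000, Var(X) = 2.2500
(b) P(X = 3) = 0.164063
(c) P(X ≤ 6) = 0.910156
(d) P(3 ≤ X ≤ 6) = 0.820312

We have X ~ Binomial(n=9, p=0.5).

(a) Moments:
E[X] = 4.5000
Var(X) = 2.2500
σ = √Var(X) = 1.5000

(b) Point probability using PMF:
P(X = 3) = 0.164063

(c) Cumulative probability using CDF:
P(X ≤ 6) = F(6) = 0.910156

(d) Range probability:
P(3 ≤ X ≤ 6) = P(X ≤ 6) - P(X ≤ 2)
                   = F(6) - F(2)
                   = 0.910156 - 0.089844
                   = 0.820312

This means approximately 82.0% of outcomes fall in the interval [3, 6].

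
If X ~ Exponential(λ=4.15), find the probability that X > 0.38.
0.206594

We have X ~ Exponential(λ=4.15).

P(X > 0.38) = 1 - P(X ≤ 0.38)
                = 1 - F(0.38)
                = 1 - 0.793406
                = 0.206594

So there's approximately a 20.7% chance that X exceeds 0.38.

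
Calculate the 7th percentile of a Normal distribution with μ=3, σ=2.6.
-0.8371

We have X ~ Normal(μ=3, σ=2.6).

We want to find x such that P(X ≤ x) = 0.07.

This is the 7th percentile, which means 7% of values fall below this point.

Using the inverse CDF (quantile function):
x = F⁻¹(0.07) = -0.8371

Verification: P(X ≤ -0.8371) = 0.07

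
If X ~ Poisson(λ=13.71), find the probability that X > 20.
0.040121

We have X ~ Poisson(λ=13.71).

P(X > 20) = 1 - P(X ≤ 20)
                = 1 - F(20)
                = 1 - 0.959879
                = 0.040121

So there's approximately a 4.0% chance that X exceeds 20.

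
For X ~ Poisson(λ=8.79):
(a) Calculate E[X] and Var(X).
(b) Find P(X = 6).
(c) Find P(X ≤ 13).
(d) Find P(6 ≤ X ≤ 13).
(a) E[X] = 8.7900, Var(X) = 8.7900
(b) P(X = 6) = 0.097533
(c) P(X ≤ 13) = 0.936238
(d) P(6 ≤ X ≤ 13) = 0.807187

We have X ~ Poisson(λ=8.79).

(a) Moments:
E[X] = 8.7900
Var(X) = 8.7900
σ = √Var(X) = 2.9648

(b) Point probability using PMF:
P(X = 6) = 0.097533

(c) Cumulative probability using CDF:
P(X ≤ 13) = F(13) = 0.936238

(d) Range probability:
P(6 ≤ X ≤ 13) = P(X ≤ 13) - P(X ≤ 5)
                   = F(13) - F(5)
                   = 0.936238 - 0.129051
                   = 0.807187

This means approximately 80.7% of outcomes fall in the interval [6, 13].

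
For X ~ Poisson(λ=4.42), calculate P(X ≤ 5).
0.716532

We have X ~ Poisson(λ=4.42).

The CDF gives us P(X ≤ k).

Using the CDF:
P(X ≤ 5) = 0.716532

This means there's approximately a 71.7% chance that X is at most 5.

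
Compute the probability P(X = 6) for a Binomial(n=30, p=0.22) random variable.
0.173152

We have X ~ Binomial(n=30, p=0.22).

For a Binomial distribution, the PMF gives us the probability of each outcome.

Using the PMF formula:
P(X = 6) = 0.173152

Rounded to 4 decimal places: 0.1732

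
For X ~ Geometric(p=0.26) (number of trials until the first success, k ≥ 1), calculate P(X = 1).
0.260000

We have X ~ Geometric(p=0.26) (number of trials until the first success, k ≥ 1).

For a Geometric distribution, the PMF gives us the probability of each outcome.

Using the PMF formula:
P(X = 1) = 0.260000

Rounded to 4 decimal places: 0.2600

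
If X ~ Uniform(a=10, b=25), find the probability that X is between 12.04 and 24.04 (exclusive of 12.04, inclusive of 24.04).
0.800000

We have X ~ Uniform(a=10, b=25).

To find P(12.04 < X ≤ 24.04), we use:
P(12.04 < X ≤ 24.04) = P(X ≤ 24.04) - P(X ≤ 12.04)
                 = F(24.04) - F(12.04)
                 = 0.936000 - 0.136000
                 = 0.800000

So there's approximately a 80.0% chance that X falls in this range.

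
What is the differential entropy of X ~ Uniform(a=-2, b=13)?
2.7081 nats

We have X ~ Uniform(a=-2, b=13).

The differential entropy measures the uncertainty or information content of the distribution.

For a Uniform distribution with a=-2, b=13:
h(X) = 2.7081 nats

(In bits, this would be 3.9069 bits.)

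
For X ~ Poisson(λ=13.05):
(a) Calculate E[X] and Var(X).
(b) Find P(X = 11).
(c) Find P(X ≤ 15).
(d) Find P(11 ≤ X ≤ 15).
(a) E[X] = 13.0500, Var(X) = 13.0500
(b) P(X = 11) = 0.100697
(c) P(X ≤ 15) = 0.759166
(d) P(11 ≤ X ≤ 15) = 0.511753

We have X ~ Poisson(λ=13.05).

(a) Moments:
E[X] = 13.0500
Var(X) = 13.0500
σ = √Var(X) = 3.6125

(b) Point probability using PMF:
P(X = 11) = 0.100697

(c) Cumulative probability using CDF:
P(X ≤ 15) = F(15) = 0.759166

(d) Range probability:
P(11 ≤ X ≤ 15) = P(X ≤ 15) - P(X ≤ 10)
                   = F(15) - F(10)
                   = 0.759166 - 0.247413
                   = 0.511753

This means approximately 51.2% of outcomes fall in the interval [11, 15].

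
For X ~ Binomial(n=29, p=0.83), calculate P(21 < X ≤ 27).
0.862777

We have X ~ Binomial(n=29, p=0.83).

To find P(21 < X ≤ 27), we use:
P(21 < X ≤ 27) = P(X ≤ 27) - P(X ≤ 21)
                 = F(27) - F(21)
                 = 0.968767 - 0.105991
                 = 0.862777

So there's approximately a 86.3% chance that X falls in this range.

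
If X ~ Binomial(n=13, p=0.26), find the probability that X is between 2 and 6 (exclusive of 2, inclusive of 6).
0.666841

We have X ~ Binomial(n=13, p=0.26).

To find P(2 < X ≤ 6), we use:
P(2 < X ≤ 6) = P(X ≤ 6) - P(X ≤ 2)
                 = F(6) - F(2)
                 = 0.970060 - 0.303219
                 = 0.666841

So there's approximately a 66.7% chance that X falls in this range.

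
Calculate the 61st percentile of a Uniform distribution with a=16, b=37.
28.8100

We have X ~ Uniform(a=16, b=37).

We want to find x such that P(X ≤ x) = 0.61.

This is the 61st percentile, which means 61% of values fall below this point.

Using the inverse CDF (quantile function):
x = F⁻¹(0.61) = 28.8100

Verification: P(X ≤ 28.8100) = 0.61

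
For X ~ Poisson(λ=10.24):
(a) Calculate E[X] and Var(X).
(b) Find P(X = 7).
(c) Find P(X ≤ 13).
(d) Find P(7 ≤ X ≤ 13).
(a) E[X] = 10.2400, Var(X) = 10.2400
(b) P(X = 7) = 0.083655
(c) P(X ≤ 13) = 0.846344
(d) P(7 ≤ X ≤ 13) = 0.730624

We have X ~ Poisson(λ=10.24).

(a) Moments:
E[X] = 10.2400
Var(X) = 10.2400
σ = √Var(X) = 3.2000

(b) Point probability using PMF:
P(X = 7) = 0.083655

(c) Cumulative probability using CDF:
P(X ≤ 13) = F(13) = 0.846344

(d) Range probability:
P(7 ≤ X ≤ 13) = P(X ≤ 13) - P(X ≤ 6)
                   = F(13) - F(6)
                   = 0.846344 - 0.115720
                   = 0.730624

This means approximately 73.1% of outcomes fall in the interval [7, 13].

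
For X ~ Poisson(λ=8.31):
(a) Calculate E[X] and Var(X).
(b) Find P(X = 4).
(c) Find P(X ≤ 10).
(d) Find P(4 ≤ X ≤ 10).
(a) E[X] = 8.3100, Var(X) = 8.3100
(b) P(X = 4) = 0.048888
(c) P(X ≤ 10) = 0.783971
(d) P(4 ≤ X ≤ 10) = 0.749652

We have X ~ Poisson(λ=8.31).

(a) Moments:
E[X] = 8.3100
Var(X) = 8.3100
σ = √Var(X) = 2.8827

(b) Point probability using PMF:
P(X = 4) = 0.048888

(c) Cumulative probability using CDF:
P(X ≤ 10) = F(10) = 0.783971

(d) Range probability:
P(4 ≤ X ≤ 10) = P(X ≤ 10) - P(X ≤ 3)
                   = F(10) - F(3)
                   = 0.783971 - 0.034318
                   = 0.749652

This means approximately 75.0% of outcomes fall in the interval [4, 10].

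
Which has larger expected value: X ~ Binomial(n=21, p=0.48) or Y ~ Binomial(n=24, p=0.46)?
Y has larger mean (11.0400 > 10.0800)

Compute the expected value for each distribution:

X ~ Binomial(n=21, p=0.48):
E[X] = 10.0800

Y ~ Binomial(n=24, p=0.46):
E[Y] = 11.0400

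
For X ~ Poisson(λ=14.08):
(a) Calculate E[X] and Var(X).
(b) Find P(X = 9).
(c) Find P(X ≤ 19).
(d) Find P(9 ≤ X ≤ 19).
(a) E[X] = 14.0800, Var(X) = 14.0800
(b) P(X = 9) = 0.046004
(c) P(X ≤ 19) = 0.920180
(d) P(9 ≤ X ≤ 19) = 0.860518

We have X ~ Poisson(λ=14.08).

(a) Moments:
E[X] = 14.0800
Var(X) = 14.0800
σ = √Var(X) = 3.7523

(b) Point probability using PMF:
P(X = 9) = 0.046004

(c) Cumulative probability using CDF:
P(X ≤ 19) = F(19) = 0.920180

(d) Range probability:
P(9 ≤ X ≤ 19) = P(X ≤ 19) - P(X ≤ 8)
                   = F(19) - F(8)
                   = 0.920180 - 0.059662
                   = 0.860518

This means approximately 86.1% of outcomes fall in the interval [9, 19].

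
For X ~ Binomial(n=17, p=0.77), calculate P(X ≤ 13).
0.572767

We have X ~ Binomial(n=17, p=0.77).

The CDF gives us P(X ≤ k).

Using the CDF:
P(X ≤ 13) = 0.572767

This means there's approximately a 57.3% chance that X is at most 13.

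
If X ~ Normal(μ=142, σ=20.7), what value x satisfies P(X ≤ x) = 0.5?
142.0000

We have X ~ Normal(μ=142, σ=20.7).

We want to find x such that P(X ≤ x) = 0.5.

This is the 50th percentile, which means 50% of values fall below this point.

Using the inverse CDF (quantile function):
x = F⁻¹(0.5) = 142.0000

Verification: P(X ≤ 142.0000) = 0.5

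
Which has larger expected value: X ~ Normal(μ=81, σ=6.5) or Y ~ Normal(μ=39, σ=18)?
X has larger mean (81.0000 > 39.0000)

Compute the expected value for each distribution:

X ~ Normal(μ=81, σ=6.5):
E[X] = 81.0000

Y ~ Normal(μ=39, σ=18):
E[Y] = 39.0000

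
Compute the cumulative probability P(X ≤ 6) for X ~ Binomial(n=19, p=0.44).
0.196053

We have X ~ Binomial(n=19, p=0.44).

The CDF gives us P(X ≤ k).

Using the CDF:
P(X ≤ 6) = 0.196053

This means there's approximately a 19.6% chance that X is at most 6.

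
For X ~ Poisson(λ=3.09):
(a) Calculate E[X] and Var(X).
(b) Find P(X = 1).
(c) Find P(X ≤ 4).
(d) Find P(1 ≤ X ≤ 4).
(a) E[X] = 3.0900, Var(X) = 3.0900
(b) P(X = 1) = 0.140601
(c) P(X ≤ 4) = 0.799920
(d) P(1 ≤ X ≤ 4) = 0.754418

We have X ~ Poisson(λ=3.09).

(a) Moments:
E[X] = 3.0900
Var(X) = 3.0900
σ = √Var(X) = 1.7578

(b) Point probability using PMF:
P(X = 1) = 0.140601

(c) Cumulative probability using CDF:
P(X ≤ 4) = F(4) = 0.799920

(d) Range probability:
P(1 ≤ X ≤ 4) = P(X ≤ 4) - P(X ≤ 0)
                   = F(4) - F(0)
                   = 0.799920 - 0.045502
                   = 0.754418

This means approximately 75.4% of outcomes fall in the interval [1, 4].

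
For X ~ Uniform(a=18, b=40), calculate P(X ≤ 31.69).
0.622273

We have X ~ Uniform(a=18, b=40).

The CDF gives us P(X ≤ k).

Using the CDF:
P(X ≤ 31.69) = 0.622273

This means there's approximately a 62.2% chance that X is at most 31.69.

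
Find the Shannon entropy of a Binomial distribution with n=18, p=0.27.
2.0457 nats

We have X ~ Binomial(n=18, p=0.27).

The Shannon entropy measures the uncertainty or information content of the distribution.

For a Binomial distribution with n=18, p=0.27:
H(X) = 2.0457 nats

(In bits, this would be 2.9514 bits.)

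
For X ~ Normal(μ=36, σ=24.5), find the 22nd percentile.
17.0813

We have X ~ Normal(μ=36, σ=24.5).

We want to find x such that P(X ≤ x) = 0.22.

This is the 22nd percentile, which means 22% of values fall below this point.

Using the inverse CDF (quantile function):
x = F⁻¹(0.22) = 17.0813

Verification: P(X ≤ 17.0813) = 0.22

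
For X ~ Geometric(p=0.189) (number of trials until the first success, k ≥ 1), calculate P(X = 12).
0.018866

We have X ~ Geometric(p=0.189) (number of trials until the first success, k ≥ 1).

For a Geometric distribution, the PMF gives us the probability of each outcome.

Using the PMF formula:
P(X = 12) = 0.018866

Rounded to 4 decimal places: 0.0189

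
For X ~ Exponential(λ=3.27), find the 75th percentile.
0.4239

We have X ~ Exponential(λ=3.27).

We want to find x such that P(X ≤ x) = 0.75.

This is the 75th percentile, which means 75% of values fall below this point.

Using the inverse CDF (quantile function):
x = F⁻¹(0.75) = 0.4239

Verification: P(X ≤ 0.4239) = 0.75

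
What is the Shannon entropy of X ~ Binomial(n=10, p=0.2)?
1.6219 nats

We have X ~ Binomial(n=10, p=0.2).

The Shannon entropy measures the uncertainty or information content of the distribution.

For a Binomial distribution with n=10, p=0.2:
H(X) = 1.6219 nats

(In bits, this would be 2.3399 bits.)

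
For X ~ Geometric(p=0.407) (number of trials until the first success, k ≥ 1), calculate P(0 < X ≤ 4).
0.876343

We have X ~ Geometric(p=0.407) (number of trials until the first success, k ≥ 1).

To find P(0 < X ≤ 4), we use:
P(0 < X ≤ 4) = P(X ≤ 4) - P(X ≤ 0)
                 = F(4) - F(0)
                 = 0.876343 - 0.000000
                 = 0.876343

So there's approximately a 87.6% chance that X falls in this range.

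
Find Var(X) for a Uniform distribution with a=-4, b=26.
75.0000

We have X ~ Uniform(a=-4, b=26).

For a Uniform distribution with a=-4, b=26:
Var(X) = 75.0000

The variance measures the spread of the distribution around the mean.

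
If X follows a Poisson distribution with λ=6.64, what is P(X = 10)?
0.060007

We have X ~ Poisson(λ=6.64).

For a Poisson distribution, the PMF gives us the probability of each outcome.

Using the PMF formula:
P(X = 10) = 0.060007

Rounded to 4 decimal places: 0.0600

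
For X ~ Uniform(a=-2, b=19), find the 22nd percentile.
2.6200

We have X ~ Uniform(a=-2, b=19).

We want to find x such that P(X ≤ x) = 0.22.

This is the 22nd percentile, which means 22% of values fall below this point.

Using the inverse CDF (quantile function):
x = F⁻¹(0.22) = 2.6200

Verification: P(X ≤ 2.6200) = 0.22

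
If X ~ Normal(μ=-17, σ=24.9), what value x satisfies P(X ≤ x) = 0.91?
16.3848

We have X ~ Normal(μ=-17, σ=24.9).

We want to find x such that P(X ≤ x) = 0.91.

This is the 91st percentile, which means 91% of values fall below this point.

Using the inverse CDF (quantile function):
x = F⁻¹(0.91) = 16.3848

Verification: P(X ≤ 16.3848) = 0.91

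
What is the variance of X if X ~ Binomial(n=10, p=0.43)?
2.4510

We have X ~ Binomial(n=10, p=0.43).

For a Binomial distribution with n=10, p=0.43:
Var(X) = 2.4510

The variance measures the spread of the distribution around the mean.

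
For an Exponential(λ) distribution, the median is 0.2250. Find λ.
λ = 3.0807

For X ~ Exponential(λ), the CDF is F(x) = 1 - e^(-λx).
The median m satisfies F(m) = 0.5:
1 - e^(-λm) = 0.5
e^(-λm) = 0.5
λm = ln(2)
m = ln(2) / λ

Given m = 0.2250:
λ = ln(2) / 0.2250 = 0.693147 / 0.2250 = 3.0807

Verification: ln(2) / 3.0807 = 0.2250 ✓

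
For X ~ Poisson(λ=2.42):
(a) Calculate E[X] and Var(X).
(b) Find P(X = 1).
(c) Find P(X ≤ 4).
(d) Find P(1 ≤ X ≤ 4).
(a) E[X] = 2.4200, Var(X) = 2.4200
(b) P(X = 1) = 0.215190
(c) P(X ≤ 4) = 0.901607
(d) P(1 ≤ X ≤ 4) = 0.812685

We have X ~ Poisson(λ=2.42).

(a) Moments:
E[X] = 2.4200
Var(X) = 2.4200
σ = √Var(X) = 1.5556

(b) Point probability using PMF:
P(X = 1) = 0.215190

(c) Cumulative probability using CDF:
P(X ≤ 4) = F(4) = 0.901607

(d) Range probability:
P(1 ≤ X ≤ 4) = P(X ≤ 4) - P(X ≤ 0)
                   = F(4) - F(0)
                   = 0.901607 - 0.088922
                   = 0.812685

This means approximately 81.3% of outcomes fall in the interval [1, 4].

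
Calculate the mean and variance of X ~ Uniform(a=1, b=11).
E[X] = 6.0000, Var(X) = 8.3333

We have X ~ Uniform(a=1, b=11).

For a Uniform distribution with a=1, b=11:

Expected value:
E[X] = 6.0000

Variance:
Var(X) = 8.3333

Standard deviation:
σ = √Var(X) = 2.8868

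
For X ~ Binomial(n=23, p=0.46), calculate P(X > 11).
0.348829

We have X ~ Binomial(n=23, p=0.46).

P(X > 11) = 1 - P(X ≤ 11)
                = 1 - F(11)
                = 1 - 0.651171
                = 0.348829

So there's approximately a 34.9% chance that X exceeds 11.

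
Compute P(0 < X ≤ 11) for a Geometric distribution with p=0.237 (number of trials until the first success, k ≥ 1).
0.948977

We have X ~ Geometric(p=0.237) (number of trials until the first success, k ≥ 1).

To find P(0 < X ≤ 11), we use:
P(0 < X ≤ 11) = P(X ≤ 11) - P(X ≤ 0)
                 = F(11) - F(0)
                 = 0.948977 - 0.000000
                 = 0.948977

So there's approximately a 94.9% chance that X falls in this range.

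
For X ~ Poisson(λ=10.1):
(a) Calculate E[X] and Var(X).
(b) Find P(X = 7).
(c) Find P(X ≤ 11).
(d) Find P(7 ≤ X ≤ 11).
(a) E[X] = 10.1000, Var(X) = 10.1000
(b) P(X = 7) = 0.087387
(c) P(X ≤ 11) = 0.685348
(d) P(7 ≤ X ≤ 11) = 0.561387

We have X ~ Poisson(λ=10.1).

(a) Moments:
E[X] = 10.1000
Var(X) = 10.1000
σ = √Var(X) = 3.1780

(b) Point probability using PMF:
P(X = 7) = 0.087387

(c) Cumulative probability using CDF:
P(X ≤ 11) = F(11) = 0.685348

(d) Range probability:
P(7 ≤ X ≤ 11) = P(X ≤ 11) - P(X ≤ 6)
                   = F(11) - F(6)
                   = 0.685348 - 0.123961
                   = 0.561387

This means approximately 56.1% of outcomes fall in the interval [7, 11].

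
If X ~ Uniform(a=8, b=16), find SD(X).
2.3094

We have X ~ Uniform(a=8, b=16).

For a Uniform distribution with a=8, b=16:
σ = √Var(X) = 2.3094

The standard deviation is the square root of the variance.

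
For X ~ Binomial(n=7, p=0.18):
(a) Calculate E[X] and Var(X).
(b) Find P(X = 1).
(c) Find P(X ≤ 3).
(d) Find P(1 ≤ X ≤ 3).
(a) E[X] = 1.2600, Var(X) = 1.0332
(b) P(X = 1) = 0.383048
(c) P(X ≤ 3) = 0.976872
(d) P(1 ≤ X ≤ 3) = 0.727587

We have X ~ Binomial(n=7, p=0.18).

(a) Moments:
E[X] = 1.2600
Var(X) = 1.0332
σ = √Var(X) = 1.0165

(b) Point probability using PMF:
P(X = 1) = 0.383048

(c) Cumulative probability using CDF:
P(X ≤ 3) = F(3) = 0.976872

(d) Range probability:
P(1 ≤ X ≤ 3) = P(X ≤ 3) - P(X ≤ 0)
                   = F(3) - F(0)
                   = 0.976872 - 0.249285
                   = 0.727587

This means approximately 72.8% of outcomes fall in the interval [1, 3].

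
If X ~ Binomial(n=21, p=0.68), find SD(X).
2.1377

We have X ~ Binomial(n=21, p=0.68).

For a Binomial distribution with n=21, p=0.68:
σ = √Var(X) = 2.1377

The standard deviation is the square root of the variance.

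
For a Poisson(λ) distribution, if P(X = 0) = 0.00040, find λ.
λ = 7.8240

For a Poisson(λ) distribution, the PMF at 0 is:
P(X = 0) = λ^0 e^(-λ) / 0! = e^(-λ)

Given P(X = 0) = 0.00040:
e^(-λ) = 0.00040
-λ = ln(0.00040)
λ = -ln(0.00040) = 7.8240

Verification: e^(-7.8240) = 0.00040 ✓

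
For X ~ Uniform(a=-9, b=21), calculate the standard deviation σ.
8.6603

We have X ~ Uniform(a=-9, b=21).

For a Uniform distribution with a=-9, b=21:
σ = √Var(X) = 8.6603

The standard deviation is the square root of the variance.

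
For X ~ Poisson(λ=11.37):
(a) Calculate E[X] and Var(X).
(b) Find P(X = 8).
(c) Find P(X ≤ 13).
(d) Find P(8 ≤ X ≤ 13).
(a) E[X] = 11.3700, Var(X) = 11.3700
(b) P(X = 8) = 0.079916
(c) P(X ≤ 13) = 0.745939
(d) P(8 ≤ X ≤ 13) = 0.625076

We have X ~ Poisson(λ=11.37).

(a) Moments:
E[X] = 11.3700
Var(X) = 11.3700
σ = √Var(X) = 3.3719

(b) Point probability using PMF:
P(X = 8) = 0.079916

(c) Cumulative probability using CDF:
P(X ≤ 13) = F(13) = 0.745939

(d) Range probability:
P(8 ≤ X ≤ 13) = P(X ≤ 13) - P(X ≤ 7)
                   = F(13) - F(7)
                   = 0.745939 - 0.120864
                   = 0.625076

This means approximately 62.5% of outcomes fall in the interval [8, 13].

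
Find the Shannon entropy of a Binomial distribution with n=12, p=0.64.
1.9235 nats

We have X ~ Binomial(n=12, p=0.64).

The Shannon entropy measures the uncertainty or information content of the distribution.

For a Binomial distribution with n=12, p=0.64:
H(X) = 1.9235 nats

(In bits, this would be 2.7751 bits.)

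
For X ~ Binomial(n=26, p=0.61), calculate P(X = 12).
0.048277

We have X ~ Binomial(n=26, p=0.61).

For a Binomial distribution, the PMF gives us the probability of each outcome.

Using the PMF formula:
P(X = 12) = 0.048277

Rounded to 4 decimal places: 0.0483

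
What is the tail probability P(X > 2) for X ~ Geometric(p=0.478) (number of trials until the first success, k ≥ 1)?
0.272484

We have X ~ Geometric(p=0.478) (number of trials until the first success, k ≥ 1).

P(X > 2) = 1 - P(X ≤ 2)
                = 1 - F(2)
                = 1 - 0.727516
                = 0.272484

So there's approximately a 27.2% chance that X exceeds 2.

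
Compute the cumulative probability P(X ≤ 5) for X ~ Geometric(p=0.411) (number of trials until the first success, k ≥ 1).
0.929111

We have X ~ Geometric(p=0.411) (number of trials until the first success, k ≥ 1).

The CDF gives us P(X ≤ k).

Using the CDF:
P(X ≤ 5) = 0.929111

This means there's approximately a 92.9% chance that X is at most 5.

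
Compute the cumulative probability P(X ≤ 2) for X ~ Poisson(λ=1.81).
0.727942

We have X ~ Poisson(λ=1.81).

The CDF gives us P(X ≤ k).

Using the CDF:
P(X ≤ 2) = 0.727942

This means there's approximately a 72.8% chance that X is at most 2.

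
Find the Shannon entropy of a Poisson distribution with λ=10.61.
2.5916 nats

We have X ~ Poisson(λ=10.61).

The Shannon entropy measures the uncertainty or information content of the distribution.

For a Poisson distribution with λ=10.61:
H(X) = 2.5916 nats

(In bits, this would be 3.7388 bits.)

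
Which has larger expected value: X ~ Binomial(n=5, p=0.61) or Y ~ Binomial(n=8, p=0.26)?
X has larger mean (3.0500 > 2.0800)

Compute the expected value for each distribution:

X ~ Binomial(n=5, p=0.61):
E[X] = 3.0500

Y ~ Binomial(n=8, p=0.26):
E[Y] = 2.0800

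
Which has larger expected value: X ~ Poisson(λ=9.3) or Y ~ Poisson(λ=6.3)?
X has larger mean (9.3000 > 6.3000)

Compute the expected value for each distribution:

X ~ Poisson(λ=9.3):
E[X] = 9.3000

Y ~ Poisson(λ=6.3):
E[Y] = 6.3000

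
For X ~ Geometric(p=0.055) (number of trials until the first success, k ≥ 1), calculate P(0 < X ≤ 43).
0.912185

We have X ~ Geometric(p=0.055) (number of trials until the first success, k ≥ 1).

To find P(0 < X ≤ 43), we use:
P(0 < X ≤ 43) = P(X ≤ 43) - P(X ≤ 0)
                 = F(43) - F(0)
                 = 0.912185 - 0.000000
                 = 0.912185

So there's approximately a 91.2% chance that X falls in this range.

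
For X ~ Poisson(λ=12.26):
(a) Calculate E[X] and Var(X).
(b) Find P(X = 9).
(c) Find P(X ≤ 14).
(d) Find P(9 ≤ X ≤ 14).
(a) E[X] = 12.2600, Var(X) = 12.2600
(b) P(X = 9) = 0.081696
(c) P(X ≤ 14) = 0.748007
(d) P(9 ≤ X ≤ 14) = 0.609288

We have X ~ Poisson(λ=12.26).

(a) Moments:
E[X] = 12.2600
Var(X) = 12.2600
σ = √Var(X) = 3.5014

(b) Point probability using PMF:
P(X = 9) = 0.081696

(c) Cumulative probability using CDF:
P(X ≤ 14) = F(14) = 0.748007

(d) Range probability:
P(9 ≤ X ≤ 14) = P(X ≤ 14) - P(X ≤ 8)
                   = F(14) - F(8)
                   = 0.748007 - 0.138719
                   = 0.609288

This means approximately 60.9% of outcomes fall in the interval [9, 14].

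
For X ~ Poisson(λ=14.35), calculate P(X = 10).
0.059790

We have X ~ Poisson(λ=14.35).

For a Poisson distribution, the PMF gives us the probability of each outcome.

Using the PMF formula:
P(X = 10) = 0.059790

Rounded to 4 decimal places: 0.0598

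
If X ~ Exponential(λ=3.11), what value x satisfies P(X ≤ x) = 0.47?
0.2041

We have X ~ Exponential(λ=3.11).

We want to find x such that P(X ≤ x) = 0.47.

This is the 47th percentile, which means 47% of values fall below this point.

Using the inverse CDF (quantile function):
x = F⁻¹(0.47) = 0.2041

Verification: P(X ≤ 0.2041) = 0.47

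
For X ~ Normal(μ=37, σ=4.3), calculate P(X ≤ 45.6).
0.977250

We have X ~ Normal(μ=37, σ=4.3).

The CDF gives us P(X ≤ k).

Using the CDF:
P(X ≤ 45.6) = 0.977250

This means there's approximately a 97.7% chance that X is at most 45.6.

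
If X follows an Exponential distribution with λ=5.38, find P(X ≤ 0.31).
0.811338

We have X ~ Exponential(λ=5.38).

The CDF gives us P(X ≤ k).

Using the CDF:
P(X ≤ 0.31) = 0.811338

This means there's approximately a 81.1% chance that X is at most 0.31.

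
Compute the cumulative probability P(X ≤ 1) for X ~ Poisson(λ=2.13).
0.371961

We have X ~ Poisson(λ=2.13).

The CDF gives us P(X ≤ k).

Using the CDF:
P(X ≤ 1) = 0.371961

This means there's approximately a 37.2% chance that X is at most 1.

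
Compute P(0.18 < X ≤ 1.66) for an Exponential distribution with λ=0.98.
0.641725

We have X ~ Exponential(λ=0.98).

To find P(0.18 < X ≤ 1.66), we use:
P(0.18 < X ≤ 1.66) = P(X ≤ 1.66) - P(X ≤ 0.18)
                 = F(1.66) - F(0.18)
                 = 0.803442 - 0.161717
                 = 0.641725

So there's approximately a 64.2% chance that X falls in this range.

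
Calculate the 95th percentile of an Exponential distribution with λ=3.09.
0.9695

We have X ~ Exponential(λ=3.09).

We want to find x such that P(X ≤ x) = 0.95.

This is the 95th percentile, which means 95% of values fall below this point.

Using the inverse CDF (quantile function):
x = F⁻¹(0.95) = 0.9695

Verification: P(X ≤ 0.9695) = 0.95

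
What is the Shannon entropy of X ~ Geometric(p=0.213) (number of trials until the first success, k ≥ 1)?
2.4315 nats

We have X ~ Geometric(p=0.213) (number of trials until the first success, k ≥ 1).

The Shannon entropy measures the uncertainty or information content of the distribution.

For a Geometric distribution with p=0.213 (number of trials until the first success, k ≥ 1):
H(X) = 2.4315 nats

(In bits, this would be 3.5079 bits.)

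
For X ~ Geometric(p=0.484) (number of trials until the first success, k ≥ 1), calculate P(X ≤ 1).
0.484000

We have X ~ Geometric(p=0.484) (number of trials until the first success, k ≥ 1).

The CDF gives us P(X ≤ k).

Using the CDF:
P(X ≤ 1) = 0.484000

This means there's approximately a 48.4% chance that X is at most 1.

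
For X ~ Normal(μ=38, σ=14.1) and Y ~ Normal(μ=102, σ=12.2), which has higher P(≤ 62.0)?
X has higher probability (P(X ≤ 62.0) = 0.9556 > P(Y ≤ 62.0) = 0.0005)

Compute P(≤ 62.0) for each distribution:

X ~ Normal(μ=38, σ=14.1):
P(X ≤ 62.0) = 0.9556

Y ~ Normal(μ=102, σ=12.2):
P(Y ≤ 62.0) = 0.0005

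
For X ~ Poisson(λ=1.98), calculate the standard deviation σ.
1.4071

We have X ~ Poisson(λ=1.98).

For a Poisson distribution with λ=1.98:
σ = √Var(X) = 1.4071

The standard deviation is the square root of the variance.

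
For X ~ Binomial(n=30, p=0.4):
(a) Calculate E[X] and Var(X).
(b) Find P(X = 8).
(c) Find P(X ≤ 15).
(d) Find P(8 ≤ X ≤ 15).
(a) E[X] = 12.0000, Var(X) = 7.2000
(b) P(X = 8) = 0.050487
(c) P(X ≤ 15) = 0.902943
(d) P(8 ≤ X ≤ 15) = 0.859419

We have X ~ Binomial(n=30, p=0.4).

(a) Moments:
E[X] = 12.0000
Var(X) = 7.2000
σ = √Var(X) = 2.6833

(b) Point probability using PMF:
P(X = 8) = 0.050487

(c) Cumulative probability using CDF:
P(X ≤ 15) = F(15) = 0.902943

(d) Range probability:
P(8 ≤ X ≤ 15) = P(X ≤ 15) - P(X ≤ 7)
                   = F(15) - F(7)
                   = 0.902943 - 0.043524
                   = 0.859419

This means approximately 85.9% of outcomes fall in the interval [8, 15].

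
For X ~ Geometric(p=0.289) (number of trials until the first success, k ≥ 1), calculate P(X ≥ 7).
0.129187

We have X ~ Geometric(p=0.289) (number of trials until the first success, k ≥ 1).

For discrete distributions, P(X ≥ 7) = 1 - P(X ≤ 6).

P(X ≤ 6) = 0.870813
P(X ≥ 7) = 1 - 0.870813 = 0.129187

So there's approximately a 12.9% chance that X is at least 7.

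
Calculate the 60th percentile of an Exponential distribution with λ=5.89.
0.1556

We have X ~ Exponential(λ=5.89).

We want to find x such that P(X ≤ x) = 0.6.

This is the 60th percentile, which means 60% of values fall below this point.

Using the inverse CDF (quantile function):
x = F⁻¹(0.6) = 0.1556

Verification: P(X ≤ 0.1556) = 0.6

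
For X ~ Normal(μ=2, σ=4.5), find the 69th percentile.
4.2313

We have X ~ Normal(μ=2, σ=4.5).

We want to find x such that P(X ≤ x) = 0.69.

This is the 69th percentile, which means 69% of values fall below this point.

Using the inverse CDF (quantile function):
x = F⁻¹(0.69) = 4.2313

Verification: P(X ≤ 4.2313) = 0.69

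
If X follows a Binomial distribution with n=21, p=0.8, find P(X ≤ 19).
0.942354

We have X ~ Binomial(n=21, p=0.8).

The CDF gives us P(X ≤ k).

Using the CDF:
P(X ≤ 19) = 0.942354

This means there's approximately a 94.2% chance that X is at most 19.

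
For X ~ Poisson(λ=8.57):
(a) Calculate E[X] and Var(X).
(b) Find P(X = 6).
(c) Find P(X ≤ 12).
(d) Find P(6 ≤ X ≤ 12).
(a) E[X] = 8.5700, Var(X) = 8.5700
(b) P(X = 6) = 0.104388
(c) P(X ≤ 12) = 0.904793
(d) P(6 ≤ X ≤ 12) = 0.760386

We have X ~ Poisson(λ=8.57).

(a) Moments:
E[X] = 8.5700
Var(X) = 8.5700
σ = √Var(X) = 2.9275

(b) Point probability using PMF:
P(X = 6) = 0.104388

(c) Cumulative probability using CDF:
P(X ≤ 12) = F(12) = 0.904793

(d) Range probability:
P(6 ≤ X ≤ 12) = P(X ≤ 12) - P(X ≤ 5)
                   = F(12) - F(5)
                   = 0.904793 - 0.144406
                   = 0.760386

This means approximately 76.0% of outcomes fall in the interval [6, 12].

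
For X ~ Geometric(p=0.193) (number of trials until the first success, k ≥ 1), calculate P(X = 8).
0.043020

We have X ~ Geometric(p=0.193) (number of trials until the first success, k ≥ 1).

For a Geometric distribution, the PMF gives us the probability of each outcome.

Using the PMF formula:
P(X = 8) = 0.043020

Rounded to 4 decimal places: 0.0430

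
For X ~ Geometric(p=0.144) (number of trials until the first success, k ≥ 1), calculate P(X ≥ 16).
0.097075

We have X ~ Geometric(p=0.144) (number of trials until the first success, k ≥ 1).

For discrete distributions, P(X ≥ 16) = 1 - P(X ≤ 15).

P(X ≤ 15) = 0.902925
P(X ≥ 16) = 1 - 0.902925 = 0.097075

So there's approximately a 9.7% chance that X is at least 16.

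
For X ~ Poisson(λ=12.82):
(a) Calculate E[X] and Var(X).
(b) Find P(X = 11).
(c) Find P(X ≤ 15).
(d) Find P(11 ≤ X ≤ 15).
(a) E[X] = 12.8200, Var(X) = 12.8200
(b) P(X = 11) = 0.104221
(c) P(X ≤ 15) = 0.779306
(d) P(11 ≤ X ≤ 15) = 0.511847

We have X ~ Poisson(λ=12.82).

(a) Moments:
E[X] = 12.8200
Var(X) = 12.8200
σ = √Var(X) = 3.5805

(b) Point probability using PMF:
P(X = 11) = 0.104221

(c) Cumulative probability using CDF:
P(X ≤ 15) = F(15) = 0.779306

(d) Range probability:
P(11 ≤ X ≤ 15) = P(X ≤ 15) - P(X ≤ 10)
                   = F(15) - F(10)
                   = 0.779306 - 0.267459
                   = 0.511847

This means approximately 51.2% of outcomes fall in the interval [11, 15].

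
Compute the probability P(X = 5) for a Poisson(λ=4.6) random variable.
0.172526

We have X ~ Poisson(λ=4.6).

For a Poisson distribution, the PMF gives us the probability of each outcome.

Using the PMF formula:
P(X = 5) = 0.172526

Rounded to 4 decimal places: 0.1725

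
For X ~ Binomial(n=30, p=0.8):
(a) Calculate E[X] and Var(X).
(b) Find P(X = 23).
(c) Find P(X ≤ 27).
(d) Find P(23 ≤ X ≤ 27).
(a) E[X] = 24.0000, Var(X) = 4.8000
(b) P(X = 23) = 0.153821
(c) P(X ≤ 27) = 0.955821
(d) P(23 ≤ X ≤ 27) = 0.716612

We have X ~ Binomial(n=30, p=0.8).

(a) Moments:
E[X] = 24.0000
Var(X) = 4.8000
σ = √Var(X) = 2.1909

(b) Point probability using PMF:
P(X = 23) = 0.153821

(c) Cumulative probability using CDF:
P(X ≤ 27) = F(27) = 0.955821

(d) Range probability:
P(23 ≤ X ≤ 27) = P(X ≤ 27) - P(X ≤ 22)
                   = F(27) - F(22)
                   = 0.955821 - 0.239209
                   = 0.716612

This means approximately 71.7% of outcomes fall in the interval [23, 27].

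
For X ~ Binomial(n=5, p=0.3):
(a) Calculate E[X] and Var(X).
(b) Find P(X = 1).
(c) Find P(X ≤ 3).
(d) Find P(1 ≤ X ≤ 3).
(a) E[X] = 1.5000, Var(X) = 1.0500
(b) P(X = 1) = 0.360150
(c) P(X ≤ 3) = 0.969220
(d) P(1 ≤ X ≤ 3) = 0.801150

We have X ~ Binomial(n=5, p=0.3).

(a) Moments:
E[X] = 1.5000
Var(X) = 1.0500
σ = √Var(X) = 1.0247

(b) Point probability using PMF:
P(X = 1) = 0.360150

(c) Cumulative probability using CDF:
P(X ≤ 3) = F(3) = 0.969220

(d) Range probability:
P(1 ≤ X ≤ 3) = P(X ≤ 3) - P(X ≤ 0)
                   = F(3) - F(0)
                   = 0.969220 - 0.168070
                   = 0.801150

This means approximately 80.1% of outcomes fall in the interval [1, 3].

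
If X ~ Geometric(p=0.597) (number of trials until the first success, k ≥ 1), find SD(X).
1.0634

We have X ~ Geometric(p=0.597) (number of trials until the first success, k ≥ 1).

For a Geometric distribution with p=0.597 (number of trials until the first success, k ≥ 1):
σ = √Var(X) = 1.0634

The standard deviation is the square root of the variance.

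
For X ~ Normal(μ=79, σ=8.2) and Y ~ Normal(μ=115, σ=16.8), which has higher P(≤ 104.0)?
X has higher probability (P(X ≤ 104.0) = 0.9989 > P(Y ≤ 104.0) = 0.2563)

Compute P(≤ 104.0) for each distribution:

X ~ Normal(μ=79, σ=8.2):
P(X ≤ 104.0) = 0.9989

Y ~ Normal(μ=115, σ=16.8):
P(Y ≤ 104.0) = 0.2563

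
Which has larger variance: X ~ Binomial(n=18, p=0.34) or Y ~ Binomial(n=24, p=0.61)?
Y has larger variance (5.7096 > 4.0392)

Compute the variance for each distribution:

X ~ Binomial(n=18, p=0.34):
Var(X) = 4.0392

Y ~ Binomial(n=24, p=0.61):
Var(Y) = 5.7096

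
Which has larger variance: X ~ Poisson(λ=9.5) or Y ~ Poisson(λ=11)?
Y has larger variance (11.0000 > 9.5000)

Compute the variance for each distribution:

X ~ Poisson(λ=9.5):
Var(X) = 9.5000

Y ~ Poisson(λ=11):
Var(Y) = 11.0000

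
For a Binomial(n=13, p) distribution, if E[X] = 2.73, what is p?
p = 0.21

For a Binomial(n, p) distribution:
E[X] = n × p

Given n = 13 and E[X] = 2.73:
2.73 = 13 × p
p = 2.73 / 13 = 0.21

Verification: Binomial(13, 0.21) has E[X] = 2.73 ✓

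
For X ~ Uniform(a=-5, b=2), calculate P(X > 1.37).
0.090000

We have X ~ Uniform(a=-5, b=2).

P(X > 1.37) = 1 - P(X ≤ 1.37)
                = 1 - F(1.37)
                = 1 - 0.910000
                = 0.090000

So there's approximately a 9.0% chance that X exceeds 1.37.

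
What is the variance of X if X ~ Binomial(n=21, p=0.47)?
5.2311

We have X ~ Binomial(n=21, p=0.47).

For a Binomial distribution with n=21, p=0.47:
Var(X) = 5.2311

The variance measures the spread of the distribution around the mean.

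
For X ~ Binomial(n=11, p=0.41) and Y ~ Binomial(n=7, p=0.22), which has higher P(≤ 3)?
Y has higher probability (P(Y ≤ 3) = 0.9539 > P(X ≤ 3) = 0.2731)

Compute P(≤ 3) for each distribution:

X ~ Binomial(n=11, p=0.41):
P(X ≤ 3) = 0.2731

Y ~ Binomial(n=7, p=0.22):
P(Y ≤ 3) = 0.9539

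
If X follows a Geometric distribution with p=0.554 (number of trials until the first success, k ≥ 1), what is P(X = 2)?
0.247084

We have X ~ Geometric(p=0.554) (number of trials until the first success, k ≥ 1).

For a Geometric distribution, the PMF gives us the probability of each outcome.

Using the PMF formula:
P(X = 2) = 0.247084

Rounded to 4 decimal places: 0.2471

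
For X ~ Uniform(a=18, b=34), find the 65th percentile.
28.4000

We have X ~ Uniform(a=18, b=34).

We want to find x such that P(X ≤ x) = 0.65.

This is the 65th percentile, which means 65% of values fall below this point.

Using the inverse CDF (quantile function):
x = F⁻¹(0.65) = 28.4000

Verification: P(X ≤ 28.4000) = 0.65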